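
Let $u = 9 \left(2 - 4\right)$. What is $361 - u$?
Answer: $379$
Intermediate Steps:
$u = -18$ ($u = 9 \left(-2\right) = -18$)
$361 - u = 361 - -18 = 361 + 18 = 379$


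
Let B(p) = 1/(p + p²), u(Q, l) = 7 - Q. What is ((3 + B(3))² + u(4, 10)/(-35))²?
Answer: 2254635289/25401600 ≈ 88.760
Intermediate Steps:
((3 + B(3))² + u(4, 10)/(-35))² = ((3 + 1/(3*(1 + 3)))² + (7 - 1*4)/(-35))² = ((3 + (⅓)/4)² + (7 - 4)*(-1/35))² = ((3 + (⅓)*(¼))² + 3*(-1/35))² = ((3 + 1/12)² - 3/35)² = ((37/12)² - 3/35)² = (1369/144 - 3/35)² = (47483/5040)² = 2254635289/25401600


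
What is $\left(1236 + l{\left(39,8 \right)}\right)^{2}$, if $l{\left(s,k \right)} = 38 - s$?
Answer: $1525225$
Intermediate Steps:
$\left(1236 + l{\left(39,8 \right)}\right)^{2} = \left(1236 + \left(38 - 39\right)\right)^{2} = \left(1236 - 1\right)^{2} = 1235^{2} = 1525225$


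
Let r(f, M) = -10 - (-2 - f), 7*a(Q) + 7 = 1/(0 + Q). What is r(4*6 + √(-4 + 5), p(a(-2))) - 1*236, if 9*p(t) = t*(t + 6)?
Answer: -219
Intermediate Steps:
a(Q) = -1 + 1/(7*Q) (a(Q) = -1 + 1/(7*(0 + Q)) = -1 + 1/(7*Q))
p(t) = t*(6 + t)/9 (p(t) = (t*(t + 6))/9 = (t*(6 + t))/9 = t*(6 + t)/9)
r(f, M) = -8 + f (r(f, M) = -10 + (2 + f) = -8 + f)
r(4*6 + √(-4 + 5), p(a(-2))) - 1*236 = (-8 + (4*6 + √(-4 + 5))) - 1*236 = (-8 + (24 + √1)) - 236 = (-8 + (24 + 1)) - 236 = (-8 + 25) - 236 = 17 - 236 = -219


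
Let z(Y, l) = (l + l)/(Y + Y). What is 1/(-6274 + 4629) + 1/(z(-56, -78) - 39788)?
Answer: -232017/366514225 ≈ -0.00063304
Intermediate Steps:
z(Y, l) = l/Y (z(Y, l) = (2*l)/((2*Y)) = (2*l)*(1/(2*Y)) = l/Y)
1/(-6274 + 4629) + 1/(z(-56, -78) - 39788) = 1/(-6274 + 4629) + 1/(-78/(-56) - 39788) = 1/(-1645) + 1/(-78*(-1/56) - 39788) = -1/1645 + 1/(39/28 - 39788) = -1/1645 + 1/(-1114025/28) = -1/1645 - 28/1114025 = -232017/366514225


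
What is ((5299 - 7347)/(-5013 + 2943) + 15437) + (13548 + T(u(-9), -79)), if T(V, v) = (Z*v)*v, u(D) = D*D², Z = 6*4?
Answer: 185026939/1035 ≈ 1.7877e+5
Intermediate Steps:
Z = 24
u(D) = D³
T(V, v) = 24*v² (T(V, v) = (24*v)*v = 24*v²)
((5299 - 7347)/(-5013 + 2943) + 15437) + (13548 + T(u(-9), -79)) = ((5299 - 7347)/(-5013 + 2943) + 15437) + (13548 + 24*(-79)²) = (-2048/(-2070) + 15437) + (13548 + 24*6241) = (-2048*(-1/2070) + 15437) + (13548 + 149784) = (1024/1035 + 15437) + 163332 = 15978319/1035 + 163332 = 185026939/1035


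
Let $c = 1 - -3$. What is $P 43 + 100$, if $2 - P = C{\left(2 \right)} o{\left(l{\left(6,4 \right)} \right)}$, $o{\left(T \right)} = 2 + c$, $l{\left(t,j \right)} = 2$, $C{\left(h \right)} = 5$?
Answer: $-1104$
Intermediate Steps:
$c = 4$ ($c = 1 + 3 = 4$)
$o{\left(T \right)} = 6$ ($o{\left(T \right)} = 2 + 4 = 6$)
$P = -28$ ($P = 2 - 5 \cdot 6 = 2 - 30 = -28$)
$P 43 + 100 = \left(-28\right) 43 + 100 = -1204 + 100 = -1104$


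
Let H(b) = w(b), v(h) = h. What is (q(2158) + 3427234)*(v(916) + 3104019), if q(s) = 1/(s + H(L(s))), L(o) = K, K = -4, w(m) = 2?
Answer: 4597058362130267/432 ≈ 1.0641e+13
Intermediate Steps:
L(o) = -4
H(b) = 2
q(s) = 1/(2 + s) (q(s) = 1/(s + 2) = 1/(2 + s))
(q(2158) + 3427234)*(v(916) + 3104019) = (1/(2 + 2158) + 3427234)*(916 + 3104019) = (1/2160 + 3427234)*3104935 = (7402825441/2160)*3104935 = 4597058362130267/432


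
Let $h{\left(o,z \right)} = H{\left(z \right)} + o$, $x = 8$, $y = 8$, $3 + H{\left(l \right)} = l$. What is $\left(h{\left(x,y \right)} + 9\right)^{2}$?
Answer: $484$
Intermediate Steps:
$H{\left(l \right)} = -3 + l$
$h{\left(o,z \right)} = -3 + o + z$ ($h{\left(o,z \right)} = \left(-3 + z\right) + o = -3 + o + z$)
$\left(h{\left(x,y \right)} + 9\right)^{2} = \left(\left(-3 + 8 + 8\right) + 9\right)^{2} = \left(13 + 9\right)^{2} = 22^{2} = 484$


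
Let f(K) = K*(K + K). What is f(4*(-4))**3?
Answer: 134217728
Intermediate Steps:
f(K) = 2*K**2 (f(K) = K*(2*K) = 2*K**2)
f(4*(-4))**3 = (2*(4*(-4))**2)**3 = (2*(-16)**2)**3 = (2*256)**3 = 512**3 = 134217728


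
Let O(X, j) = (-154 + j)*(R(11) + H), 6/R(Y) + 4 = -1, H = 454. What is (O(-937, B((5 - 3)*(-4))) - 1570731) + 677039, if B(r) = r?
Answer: -4835228/5 ≈ -9.6705e+5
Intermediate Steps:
R(Y) = -6/5 (R(Y) = 6/(-4 - 1) = 6/(-5) = 6*(-⅕) = -6/5)
O(X, j) = -348656/5 + 2264*j/5 (O(X, j) = (-154 + j)*(-6/5 + 454) = (-154 + j)*(2264/5) = -348656/5 + 2264*j/5)
(O(-937, B((5 - 3)*(-4))) - 1570731) + 677039 = ((-348656/5 + 2264*((5 - 3)*(-4))/5) - 1570731) + 677039 = ((-348656/5 + 2264*(2*(-4))/5) - 1570731) + 677039 = ((-348656/5 + (2264/5)*(-8)) - 1570731) + 677039 = ((-348656/5 - 18112/5) - 1570731) + 677039 = (-366768/5 - 1570731) + 677039 = -8220423/5 + 677039 = -4835228/5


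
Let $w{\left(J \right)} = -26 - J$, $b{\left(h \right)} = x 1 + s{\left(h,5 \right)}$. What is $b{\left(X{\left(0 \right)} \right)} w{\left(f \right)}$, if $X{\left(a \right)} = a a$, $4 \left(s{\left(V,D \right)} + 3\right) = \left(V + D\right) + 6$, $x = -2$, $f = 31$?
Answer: $\frac{513}{4} \approx 128.25$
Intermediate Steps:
$s{\left(V,D \right)} = - \frac{3}{2} + \frac{D}{4} + \frac{V}{4}$ ($s{\left(V,D \right)} = -3 + \frac{\left(V + D\right) + 6}{4} = -3 + \frac{\left(D + V\right) + 6}{4} = -3 + \frac{6 + D + V}{4} = -3 + \left(\frac{3}{2} + \frac{D}{4} + \frac{V}{4}\right) = - \frac{3}{2} + \frac{D}{4} + \frac{V}{4}$)
$X{\left(a \right)} = a^{2}$
$b{\left(h \right)} = - \frac{9}{4} + \frac{h}{4}$ ($b{\left(h \right)} = \left(-2\right) 1 + \left(- \frac{3}{2} + \frac{1}{4} \cdot 5 + \frac{h}{4}\right) = -2 + \left(- \frac{3}{2} + \frac{5}{4} + \frac{h}{4}\right) = -2 + \left(- \frac{1}{4} + \frac{h}{4}\right) = - \frac{9}{4} + \frac{h}{4}$)
$b{\left(X{\left(0 \right)} \right)} w{\left(f \right)} = \left(- \frac{9}{4} + \frac{0^{2}}{4}\right) \left(-26 - 31\right) = \left(- \frac{9}{4} + \frac{1}{4} \cdot 0\right) \left(-26 - 31\right) = \left(- \frac{9}{4} + 0\right) \left(-57\right) = \left(- \frac{9}{4}\right) \left(-57\right) = \frac{513}{4}$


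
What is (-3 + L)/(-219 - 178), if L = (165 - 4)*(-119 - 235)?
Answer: 56997/397 ≈ 143.57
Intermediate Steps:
L = -56994 (L = 161*(-354) = -56994)
(-3 + L)/(-219 - 178) = (-3 - 56994)/(-219 - 178) = -56997/(-397) = -1/397*(-56997) = 56997/397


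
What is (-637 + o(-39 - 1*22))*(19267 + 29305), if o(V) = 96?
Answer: -26277452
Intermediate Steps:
(-637 + o(-39 - 1*22))*(19267 + 29305) = (-637 + 96)*(19267 + 29305) = -541*48572 = -26277452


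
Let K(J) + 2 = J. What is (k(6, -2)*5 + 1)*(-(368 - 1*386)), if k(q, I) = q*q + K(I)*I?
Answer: 3978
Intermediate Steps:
K(J) = -2 + J
k(q, I) = q² + I*(-2 + I) (k(q, I) = q*q + (-2 + I)*I = q² + I*(-2 + I))
(k(6, -2)*5 + 1)*(-(368 - 1*386)) = ((6² - 2*(-2 - 2))*5 + 1)*(-(368 - 1*386)) = ((36 - 2*(-4))*5 + 1)*(-(368 - 386)) = ((36 + 8)*5 + 1)*(-1*(-18)) = (44*5 + 1)*18 = (220 + 1)*18 = 221*18 = 3978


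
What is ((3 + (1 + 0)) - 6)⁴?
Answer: 16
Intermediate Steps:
((3 + (1 + 0)) - 6)⁴ = ((3 + 1) - 6)⁴ = (4 - 6)⁴ = (-2)⁴ = 16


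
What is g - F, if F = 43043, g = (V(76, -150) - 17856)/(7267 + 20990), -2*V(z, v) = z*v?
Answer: -405426069/9419 ≈ -43043.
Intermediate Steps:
V(z, v) = -v*z/2 (V(z, v) = -z*v/2 = -v*z/2)
g = -4052/9419 (g = (-½*(-150)*76 - 17856)/(7267 + 20990) = (5700 - 17856)/28257 = -12156*1/28257 = -4052/9419 ≈ -0.43019)
g - F = -4052/9419 - 1*43043 = -4052/9419 - 43043 = -405426069/9419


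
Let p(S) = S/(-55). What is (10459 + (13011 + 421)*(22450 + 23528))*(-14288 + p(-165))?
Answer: -8822229652175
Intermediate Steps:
p(S) = -S/55 (p(S) = S*(-1/55) = -S/55)
(10459 + (13011 + 421)*(22450 + 23528))*(-14288 + p(-165)) = (10459 + (13011 + 421)*(22450 + 23528))*(-14288 - 1/55*(-165)) = (10459 + 13432*45978)*(-14288 + 3) = (10459 + 617576496)*(-14285) = 617586955*(-14285) = -8822229652175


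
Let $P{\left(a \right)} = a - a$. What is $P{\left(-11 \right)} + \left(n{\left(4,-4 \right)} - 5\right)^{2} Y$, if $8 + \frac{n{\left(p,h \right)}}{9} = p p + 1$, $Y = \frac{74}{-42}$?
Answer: $- \frac{213712}{21} \approx -10177.0$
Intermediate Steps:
$Y = - \frac{37}{21}$ ($Y = 74 \left(- \frac{1}{42}\right) = - \frac{37}{21} \approx -1.7619$)
$n{\left(p,h \right)} = -63 + 9 p^{2}$ ($n{\left(p,h \right)} = -72 + 9 \left(p p + 1\right) = -72 + 9 \left(p^{2} + 1\right) = -72 + 9 \left(1 + p^{2}\right) = -72 + \left(9 + 9 p^{2}\right) = -63 + 9 p^{2}$)
$P{\left(a \right)} = 0$
$P{\left(-11 \right)} + \left(n{\left(4,-4 \right)} - 5\right)^{2} Y = 0 + \left(\left(-63 + 9 \cdot 4^{2}\right) - 5\right)^{2} \left(- \frac{37}{21}\right) = 0 + \left(\left(-63 + 9 \cdot 16\right) - 5\right)^{2} \left(- \frac{37}{21}\right) = 0 + \left(\left(-63 + 144\right) - 5\right)^{2} \left(- \frac{37}{21}\right) = 0 + \left(81 - 5\right)^{2} \left(- \frac{37}{21}\right) = 0 + 76^{2} \left(- \frac{37}{21}\right) = 0 + 5776 \left(- \frac{37}{21}\right) = 0 - \frac{213712}{21} = - \frac{213712}{21}$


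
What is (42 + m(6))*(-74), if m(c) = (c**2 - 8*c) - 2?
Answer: -2072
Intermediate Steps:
m(c) = -2 + c**2 - 8*c
(42 + m(6))*(-74) = (42 + (-2 + 6**2 - 8*6))*(-74) = (42 + (-2 + 36 - 48))*(-74) = (42 - 14)*(-74) = 28*(-74) = -2072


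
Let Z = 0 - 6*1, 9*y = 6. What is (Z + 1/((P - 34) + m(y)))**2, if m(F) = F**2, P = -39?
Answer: 15421329/426409 ≈ 36.166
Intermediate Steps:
y = 2/3 (y = (1/9)*6 = 2/3 ≈ 0.66667)
Z = -6 (Z = 0 - 6 = -6)
(Z + 1/((P - 34) + m(y)))**2 = (-6 + 1/((-39 - 34) + (2/3)**2))**2 = (-6 + 1/(-73 + 4/9))**2 = (-6 + 1/(-653/9))**2 = (-6 - 9/653)**2 = (-3927/653)**2 = 15421329/426409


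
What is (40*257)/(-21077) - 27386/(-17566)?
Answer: 198318121/185119291 ≈ 1.0713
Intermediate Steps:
(40*257)/(-21077) - 27386/(-17566) = 10280*(-1/21077) - 27386*(-1/17566) = -10280/21077 + 13693/8783 = 198318121/185119291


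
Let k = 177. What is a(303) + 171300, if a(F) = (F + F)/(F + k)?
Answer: 13704101/80 ≈ 1.7130e+5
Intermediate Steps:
a(F) = 2*F/(177 + F) (a(F) = (F + F)/(F + 177) = (2*F)/(177 + F) = 2*F/(177 + F))
a(303) + 171300 = 2*303/(177 + 303) + 171300 = 2*303/480 + 171300 = 2*303*(1/480) + 171300 = 101/80 + 171300 = 13704101/80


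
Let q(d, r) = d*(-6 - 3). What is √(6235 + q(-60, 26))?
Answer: 5*√271 ≈ 82.310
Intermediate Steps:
q(d, r) = -9*d (q(d, r) = d*(-9) = -9*d)
√(6235 + q(-60, 26)) = √(6235 - 9*(-60)) = √(6235 + 540) = √6775 = 5*√271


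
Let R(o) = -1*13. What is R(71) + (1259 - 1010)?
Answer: 236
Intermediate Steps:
R(o) = -13
R(71) + (1259 - 1010) = -13 + (1259 - 1010) = -13 + 249 = 236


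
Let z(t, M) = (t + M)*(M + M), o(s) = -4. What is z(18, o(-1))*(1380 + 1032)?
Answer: -270144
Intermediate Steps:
z(t, M) = 2*M*(M + t) (z(t, M) = (M + t)*(2*M) = 2*M*(M + t))
z(18, o(-1))*(1380 + 1032) = (2*(-4)*(-4 + 18))*(1380 + 1032) = (2*(-4)*14)*2412 = -112*2412 = -270144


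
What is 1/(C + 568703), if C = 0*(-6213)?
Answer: 1/568703 ≈ 1.7584e-6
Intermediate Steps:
C = 0
1/(C + 568703) = 1/(0 + 568703) = 1/568703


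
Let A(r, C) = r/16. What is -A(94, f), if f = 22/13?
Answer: -47/8 ≈ -5.8750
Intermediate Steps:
f = 22/13 (f = 22*(1/13) = 22/13 ≈ 1.6923)
A(r, C) = r/16 (A(r, C) = r*(1/16) = r/16)
-A(94, f) = -94/16 = -1*47/8 = -47/8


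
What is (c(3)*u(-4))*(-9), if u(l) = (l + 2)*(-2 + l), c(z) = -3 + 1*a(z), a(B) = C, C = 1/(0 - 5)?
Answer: 1728/5 ≈ 345.60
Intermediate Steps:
C = -1/5 (C = 1/(-5) = -1/5 ≈ -0.20000)
a(B) = -1/5
c(z) = -16/5 (c(z) = -3 + 1*(-1/5) = -3 - 1/5 = -16/5)
u(l) = (-2 + l)*(2 + l) (u(l) = (2 + l)*(-2 + l) = (-2 + l)*(2 + l))
(c(3)*u(-4))*(-9) = -16*(-4 + (-4)**2)/5*(-9) = -16*(-4 + 16)/5*(-9) = -16/5*12*(-9) = -192/5*(-9) = 1728/5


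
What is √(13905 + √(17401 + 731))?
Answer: √(13905 + 2*√4533) ≈ 118.49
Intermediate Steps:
√(13905 + √(17401 + 731)) = √(13905 + √18132) = √(13905 + 2*√4533)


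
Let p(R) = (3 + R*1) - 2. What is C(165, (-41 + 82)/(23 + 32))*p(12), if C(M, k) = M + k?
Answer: 118508/55 ≈ 2154.7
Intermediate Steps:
p(R) = 1 + R (p(R) = (3 + R) - 2 = 1 + R)
C(165, (-41 + 82)/(23 + 32))*p(12) = (165 + (-41 + 82)/(23 + 32))*(1 + 12) = (165 + 41/55)*13 = (9116/55)*13 = 118508/55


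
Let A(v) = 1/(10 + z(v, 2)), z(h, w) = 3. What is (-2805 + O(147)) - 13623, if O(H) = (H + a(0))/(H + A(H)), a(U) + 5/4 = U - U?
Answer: -125633765/7648 ≈ -16427.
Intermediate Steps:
A(v) = 1/13 (A(v) = 1/(10 + 3) = 1/13)
a(U) = -5/4 (a(U) = -5/4 + (U - U) = -5/4 + 0 = -5/4)
O(H) = (-5/4 + H)/(1/13 + H) (O(H) = (H - 5/4)/(H + 1/13) = (-5/4 + H)/(1/13 + H))
(-2805 + O(147)) - 13623 = (-2805 + 13*(-5 + 4*147)/(4*(1 + 13*147))) - 13623 = (-2805 + 13*(-5 + 588)/(4*(1 + 1911))) - 13623 = (-2805 + (13/4)*583/1912) - 13623 = (-2805 + (13/4)*(1/1912)*583) - 13623 = (-2805 + 7579/7648) - 13623 = -21445061/7648 - 13623 = -125633765/7648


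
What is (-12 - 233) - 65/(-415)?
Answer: -20322/83 ≈ -244.84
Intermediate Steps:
(-12 - 233) - 65/(-415) = -245 - 65*(-1/415) = -245 + 13/83 = -20322/83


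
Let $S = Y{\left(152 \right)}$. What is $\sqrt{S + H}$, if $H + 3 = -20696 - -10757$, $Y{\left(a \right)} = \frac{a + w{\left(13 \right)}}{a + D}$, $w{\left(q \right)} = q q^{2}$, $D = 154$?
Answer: $\frac{i \sqrt{11484078}}{34} \approx 99.671 i$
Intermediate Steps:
$w{\left(q \right)} = q^{3}$
$Y{\left(a \right)} = \frac{2197 + a}{154 + a}$ ($Y{\left(a \right)} = \frac{a + 13^{3}}{a + 154} = \frac{a + 2197}{154 + a} = \frac{2197 + a}{154 + a}$)
$H = -9942$ ($H = -3 - 9939 = -9942$)
$S = \frac{261}{34}$ ($S = \frac{2197 + 152}{154 + 152} = \frac{1}{306} \cdot 2349 = \frac{261}{34} \approx 7.6765$)
$\sqrt{S + H} = \sqrt{\frac{261}{34} - 9942} = \sqrt{- \frac{337767}{34}} = \frac{i \sqrt{11484078}}{34}$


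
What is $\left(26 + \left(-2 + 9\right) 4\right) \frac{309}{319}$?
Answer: $\frac{16686}{319} \approx 52.307$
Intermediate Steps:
$\left(26 + \left(-2 + 9\right) 4\right) \frac{309}{319} = \left(26 + 7 \cdot 4\right) 309 \cdot \frac{1}{319} = \left(26 + 28\right) \frac{309}{319} = 54 \cdot \frac{309}{319} = \frac{16686}{319}$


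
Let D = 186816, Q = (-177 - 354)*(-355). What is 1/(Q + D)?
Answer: 1/375321 ≈ 2.6644e-6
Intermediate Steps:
Q = 188505 (Q = -531*(-355) = 188505)
1/(Q + D) = 1/(188505 + 186816) = 1/375321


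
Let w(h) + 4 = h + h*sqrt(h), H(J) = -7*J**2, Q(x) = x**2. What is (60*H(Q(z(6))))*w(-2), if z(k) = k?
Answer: 3265920 + 1088640*I*sqrt(2) ≈ 3.2659e+6 + 1.5396e+6*I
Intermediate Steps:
w(h) = -4 + h + h**(3/2) (w(h) = -4 + (h + h*sqrt(h)) = -4 + (h + h**(3/2)) = -4 + h + h**(3/2))
(60*H(Q(z(6))))*w(-2) = (60*(-7*(6**2)**2))*(-4 - 2 + (-2)**(3/2)) = (60*(-7*36**2))*(-4 - 2 - 2*I*sqrt(2)) = (60*(-7*1296))*(-6 - 2*I*sqrt(2)) = (60*(-9072))*(-6 - 2*I*sqrt(2)) = -544320*(-6 - 2*I*sqrt(2)) = 3265920 + 1088640*I*sqrt(2)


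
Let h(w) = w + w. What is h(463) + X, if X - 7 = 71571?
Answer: 72504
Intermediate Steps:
h(w) = 2*w
X = 71578 (X = 7 + 71571 = 71578)
h(463) + X = 2*463 + 71578 = 926 + 71578 = 72504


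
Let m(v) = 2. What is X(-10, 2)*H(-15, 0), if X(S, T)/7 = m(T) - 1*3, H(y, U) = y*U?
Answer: 0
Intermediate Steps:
H(y, U) = U*y
X(S, T) = -7 (X(S, T) = 7*(2 - 1*3) = 7*(2 - 3) = 7*(-1) = -7)
X(-10, 2)*H(-15, 0) = -0*(-15) = -7*0 = 0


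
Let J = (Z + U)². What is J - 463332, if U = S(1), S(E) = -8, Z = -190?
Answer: -424128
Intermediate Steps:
U = -8
J = 39204 (J = (-190 - 8)² = (-198)² = 39204)
J - 463332 = 39204 - 463332 = -424128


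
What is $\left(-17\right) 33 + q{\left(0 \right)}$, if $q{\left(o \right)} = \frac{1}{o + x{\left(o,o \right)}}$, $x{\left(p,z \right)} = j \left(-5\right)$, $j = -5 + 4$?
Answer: $- \frac{2804}{5} \approx -560.8$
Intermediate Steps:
$j = -1$
$x{\left(p,z \right)} = 5$ ($x{\left(p,z \right)} = \left(-1\right) \left(-5\right) = 5$)
$q{\left(o \right)} = \frac{1}{5 + o}$ ($q{\left(o \right)} = \frac{1}{o + 5} = \frac{1}{5 + o}$)
$\left(-17\right) 33 + q{\left(0 \right)} = \left(-17\right) 33 + \frac{1}{5 + 0} = -561 + \frac{1}{5} = - \frac{2804}{5}$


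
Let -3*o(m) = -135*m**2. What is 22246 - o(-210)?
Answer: -1962254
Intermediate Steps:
o(m) = 45*m**2 (o(m) = -(-45)*m**2 = 45*m**2)
22246 - o(-210) = 22246 - 45*(-210)**2 = 22246 - 45*44100 = 22246 - 1*1984500 = 22246 - 1984500 = -1962254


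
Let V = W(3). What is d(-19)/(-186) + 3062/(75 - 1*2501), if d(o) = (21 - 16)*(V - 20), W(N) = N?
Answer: -181661/225618 ≈ -0.80517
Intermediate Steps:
V = 3
d(o) = -85 (d(o) = (21 - 16)*(3 - 20) = 5*(-17) = -85)
d(-19)/(-186) + 3062/(75 - 1*2501) = -85/(-186) + 3062/(75 - 1*2501) = -85*(-1/186) + 3062/(75 - 2501) = 85/186 + 3062/(-2426) = 85/186 + 3062*(-1/2426) = 85/186 - 1531/1213 = -181661/225618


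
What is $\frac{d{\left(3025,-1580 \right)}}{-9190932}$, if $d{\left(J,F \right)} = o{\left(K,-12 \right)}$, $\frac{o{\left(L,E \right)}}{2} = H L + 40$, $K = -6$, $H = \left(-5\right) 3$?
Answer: $- \frac{65}{2297733} \approx -2.8289 \cdot 10^{-5}$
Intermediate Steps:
$H = -15$
$o{\left(L,E \right)} = 80 - 30 L$ ($o{\left(L,E \right)} = 2 \left(- 15 L + 40\right) = 2 \left(40 - 15 L\right) = 80 - 30 L$)
$d{\left(J,F \right)} = 260$ ($d{\left(J,F \right)} = 80 - -180 = 80 + 180 = 260$)
$\frac{d{\left(3025,-1580 \right)}}{-9190932} = \frac{260}{-9190932} = 260 \left(- \frac{1}{9190932}\right) = - \frac{65}{2297733}$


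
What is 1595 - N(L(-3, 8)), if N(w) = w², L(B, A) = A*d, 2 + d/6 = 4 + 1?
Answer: -19141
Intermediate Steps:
d = 18 (d = -12 + 6*(4 + 1) = -12 + 6*5 = -12 + 30 = 18)
L(B, A) = 18*A (L(B, A) = A*18 = 18*A)
1595 - N(L(-3, 8)) = 1595 - (18*8)² = 1595 - 1*144² = 1595 - 1*20736 = 1595 - 20736 = -19141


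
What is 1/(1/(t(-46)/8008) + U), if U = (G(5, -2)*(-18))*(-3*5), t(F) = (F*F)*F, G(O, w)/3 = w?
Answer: -12167/19711541 ≈ -0.00061725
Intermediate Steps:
G(O, w) = 3*w
t(F) = F**3 (t(F) = F**2*F = F**3)
U = -1620 (U = ((3*(-2))*(-18))*(-3*5) = -6*(-18)*(-15) = 108*(-15) = -1620)
1/(1/(t(-46)/8008) + U) = 1/(1/((-46)**3/8008) - 1620) = 1/(1/(-97336*1/8008) - 1620) = 1/(1/(-12167/1001) - 1620) = 1/(-1001/12167 - 1620) = 1/(-19711541/12167) = -12167/19711541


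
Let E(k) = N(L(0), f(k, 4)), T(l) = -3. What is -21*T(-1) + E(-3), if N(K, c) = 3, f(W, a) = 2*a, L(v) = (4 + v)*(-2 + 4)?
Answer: 66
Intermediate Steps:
L(v) = 8 + 2*v (L(v) = (4 + v)*2 = 8 + 2*v)
E(k) = 3
-21*T(-1) + E(-3) = -21*(-3) + 3 = 63 + 3 = 66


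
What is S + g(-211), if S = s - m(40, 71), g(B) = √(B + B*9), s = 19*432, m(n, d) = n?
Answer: 8168 + I*√2110 ≈ 8168.0 + 45.935*I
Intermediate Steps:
s = 8208
g(B) = √10*√B (g(B) = √(B + 9*B) = √(10*B) = √10*√B)
S = 8168 (S = 8208 - 1*40 = 8208 - 40 = 8168)
S + g(-211) = 8168 + √10*√(-211) = 8168 + √10*(I*√211) = 8168 + I*√2110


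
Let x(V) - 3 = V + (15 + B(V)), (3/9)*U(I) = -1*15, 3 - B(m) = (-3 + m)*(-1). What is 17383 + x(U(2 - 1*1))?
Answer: 17311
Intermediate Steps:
B(m) = m (B(m) = 3 - (-3 + m)*(-1) = 3 - (3 - m) = 3 + (-3 + m) = m)
U(I) = -45 (U(I) = 3*(-1*15) = 3*(-15) = -45)
x(V) = 18 + 2*V (x(V) = 3 + (V + (15 + V)) = 3 + (15 + 2*V) = 18 + 2*V)
17383 + x(U(2 - 1*1)) = 17383 + (18 + 2*(-45)) = 17383 + (18 - 90) = 17383 - 72 = 17311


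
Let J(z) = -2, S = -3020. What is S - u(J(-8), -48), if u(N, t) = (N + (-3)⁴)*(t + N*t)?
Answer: -6812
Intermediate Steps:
u(N, t) = (81 + N)*(t + N*t) (u(N, t) = (N + 81)*(t + N*t) = (81 + N)*(t + N*t))
S - u(J(-8), -48) = -3020 - (-48)*(81 + (-2)² + 82*(-2)) = -3020 - (-48)*(81 + 4 - 164) = -3020 - (-48)*(-79) = -3020 - 1*3792 = -3020 - 3792 = -6812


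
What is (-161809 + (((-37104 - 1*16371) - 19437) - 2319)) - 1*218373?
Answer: -455413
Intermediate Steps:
(-161809 + (((-37104 - 1*16371) - 19437) - 2319)) - 1*218373 = (-161809 + (((-37104 - 16371) - 19437) - 2319)) - 218373 = (-161809 + ((-53475 - 19437) - 2319)) - 218373 = (-161809 + (-72912 - 2319)) - 218373 = (-161809 - 75231) - 218373 = -237040 - 218373 = -455413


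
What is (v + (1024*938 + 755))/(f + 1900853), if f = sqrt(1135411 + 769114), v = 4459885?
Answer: 2576203260664/903310055771 - 6776440*sqrt(76181)/903310055771 ≈ 2.8499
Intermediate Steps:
f = 5*sqrt(76181) (f = sqrt(1904525) = 5*sqrt(76181) ≈ 1380.0)
(v + (1024*938 + 755))/(f + 1900853) = (4459885 + (1024*938 + 755))/(5*sqrt(76181) + 1900853) = (4459885 + (960512 + 755))/(1900853 + 5*sqrt(76181)) = (4459885 + 961267)/(1900853 + 5*sqrt(76181)) = 5421152/(1900853 + 5*sqrt(76181))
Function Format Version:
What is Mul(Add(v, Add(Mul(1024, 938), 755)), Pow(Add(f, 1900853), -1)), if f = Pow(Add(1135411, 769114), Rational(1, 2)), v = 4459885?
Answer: Add(Rational(2576203260664, 903310055771), Mul(Rational(-6776440, 903310055771), Pow(76181, Rational(1, 2)))) ≈ 2.8499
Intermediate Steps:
f = Mul(5, Pow(76181, Rational(1, 2))) (f = Pow(1904525, Rational(1, 2)) = Mul(5, Pow(76181, Rational(1, 2))) ≈ 1380.0)
Mul(Add(v, Add(Mul(1024, 938), 755)), Pow(Add(f, 1900853), -1)) = Mul(Add(4459885, Add(Mul(1024, 938), 755)), Pow(Add(Mul(5, Pow(76181, Rational(1, 2))), 1900853), -1)) = Mul(Add(4459885, Add(960512, 755)), Pow(Add(1900853, Mul(5, Pow(76181, Rational(1, 2)))), -1)) = Mul(Add(4459885, 961267), Pow(Add(1900853, Mul(5, Pow(76181, Rational(1, 2)))), -1)) = Mul(5421152, Pow(Add(1900853, Mul(5, Pow(76181, Rational(1, 2)))), -1))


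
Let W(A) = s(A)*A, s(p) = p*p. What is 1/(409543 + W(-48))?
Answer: 1/298951 ≈ 3.3450e-6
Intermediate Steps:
s(p) = p²
W(A) = A³ (W(A) = A²*A = A³)
1/(409543 + W(-48)) = 1/(409543 + (-48)³) = 1/(409543 - 110592) = 1/298951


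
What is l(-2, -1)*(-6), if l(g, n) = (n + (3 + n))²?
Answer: -6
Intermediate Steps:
l(g, n) = (3 + 2*n)²
l(-2, -1)*(-6) = (3 + 2*(-1))²*(-6) = (3 - 2)²*(-6) = 1²*(-6) = 1*(-6) = -6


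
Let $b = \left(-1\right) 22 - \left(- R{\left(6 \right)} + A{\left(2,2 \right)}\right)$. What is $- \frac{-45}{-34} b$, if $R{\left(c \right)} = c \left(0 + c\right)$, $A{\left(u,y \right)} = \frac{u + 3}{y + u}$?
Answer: $- \frac{135}{8} \approx -16.875$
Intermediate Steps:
$A{\left(u,y \right)} = \frac{3 + u}{u + y}$
$R{\left(c \right)} = c^{2}$ ($R{\left(c \right)} = c c = c^{2}$)
$b = \frac{51}{4}$ ($b = \left(-1\right) 22 + \left(6^{2} - \frac{3 + 2}{2 + 2}\right) = -22 + \left(36 - \frac{1}{4} \cdot 5\right) = -22 + \left(36 - \frac{5}{4}\right) = -22 + \frac{139}{4} = \frac{51}{4} \approx 12.75$)
$- \frac{-45}{-34} b = - \frac{-45}{-34} \cdot \frac{51}{4} = - \frac{\left(-45\right) \left(-1\right)}{34} \cdot \frac{51}{4} = \left(-1\right) \frac{45}{34} \cdot \frac{51}{4} = \left(- \frac{45}{34}\right) \frac{51}{4} = - \frac{135}{8}$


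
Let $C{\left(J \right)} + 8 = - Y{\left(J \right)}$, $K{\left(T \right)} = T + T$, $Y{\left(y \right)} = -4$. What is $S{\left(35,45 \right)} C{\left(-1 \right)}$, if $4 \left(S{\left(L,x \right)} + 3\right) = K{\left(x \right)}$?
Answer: $-78$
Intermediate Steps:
$K{\left(T \right)} = 2 T$
$S{\left(L,x \right)} = -3 + \frac{x}{2}$ ($S{\left(L,x \right)} = -3 + \frac{2 x}{4} = -3 + \frac{x}{2}$)
$C{\left(J \right)} = -4$ ($C{\left(J \right)} = -8 - -4 = -8 + 4 = -4$)
$S{\left(35,45 \right)} C{\left(-1 \right)} = \left(-3 + \frac{1}{2} \cdot 45\right) \left(-4\right) = \left(-3 + \frac{45}{2}\right) \left(-4\right) = \frac{39}{2} \left(-4\right) = -78$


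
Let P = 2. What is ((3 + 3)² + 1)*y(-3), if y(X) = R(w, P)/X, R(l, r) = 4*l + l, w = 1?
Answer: -185/3 ≈ -61.667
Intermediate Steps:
R(l, r) = 5*l
y(X) = 5/X (y(X) = (5*1)/X = 5/X)
((3 + 3)² + 1)*y(-3) = ((3 + 3)² + 1)*(5/(-3)) = (6² + 1)*(5*(-⅓)) = (36 + 1)*(-5/3) = 37*(-5/3) = -185/3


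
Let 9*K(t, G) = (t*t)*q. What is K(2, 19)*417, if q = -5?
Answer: -2780/3 ≈ -926.67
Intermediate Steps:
K(t, G) = -5*t**2/9 (K(t, G) = ((t*t)*(-5))/9 = (t**2*(-5))/9 = (-5*t**2)/9 = -5*t**2/9)
K(2, 19)*417 = -5/9*2**2*417 = -5/9*4*417 = -20/9*417 = -2780/3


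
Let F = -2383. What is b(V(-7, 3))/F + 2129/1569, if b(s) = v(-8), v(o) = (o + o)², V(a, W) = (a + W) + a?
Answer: 4671743/3738927 ≈ 1.2495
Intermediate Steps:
V(a, W) = W + 2*a (V(a, W) = (W + a) + a = W + 2*a)
v(o) = 4*o² (v(o) = (2*o)² = 4*o²)
b(s) = 256 (b(s) = 4*(-8)² = 4*64 = 256)
b(V(-7, 3))/F + 2129/1569 = 256/(-2383) + 2129/1569 = 256*(-1/2383) + 2129*(1/1569) = -256/2383 + 2129/1569 = 4671743/3738927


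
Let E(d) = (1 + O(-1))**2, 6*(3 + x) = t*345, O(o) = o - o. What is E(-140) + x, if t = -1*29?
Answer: -3339/2 ≈ -1669.5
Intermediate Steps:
t = -29
O(o) = 0
x = -3341/2 (x = -3 + (-29*345)/6 = -3 + (1/6)*(-10005) = -3 - 3335/2 = -3341/2 ≈ -1670.5)
E(d) = 1 (E(d) = (1 + 0)**2 = 1**2 = 1)
E(-140) + x = 1 - 3341/2 = -3339/2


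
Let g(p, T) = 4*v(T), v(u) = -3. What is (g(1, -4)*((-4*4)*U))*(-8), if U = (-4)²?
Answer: -24576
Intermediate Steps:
U = 16
g(p, T) = -12 (g(p, T) = 4*(-3) = -12)
(g(1, -4)*((-4*4)*U))*(-8) = -12*(-4*4)*16*(-8) = -(-192)*16*(-8) = -12*(-256)*(-8) = 3072*(-8) = -24576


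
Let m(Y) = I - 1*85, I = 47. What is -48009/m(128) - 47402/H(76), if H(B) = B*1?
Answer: 12154/19 ≈ 639.68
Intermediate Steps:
m(Y) = -38 (m(Y) = 47 - 1*85 = 47 - 85 = -38)
H(B) = B
-48009/m(128) - 47402/H(76) = -48009/(-38) - 47402/76 = -48009*(-1/38) - 47402*1/76 = 48009/38 - 23701/38 = 12154/19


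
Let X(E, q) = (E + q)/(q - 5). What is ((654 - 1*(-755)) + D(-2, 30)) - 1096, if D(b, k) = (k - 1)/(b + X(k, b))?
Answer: 1849/6 ≈ 308.17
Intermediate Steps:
X(E, q) = (E + q)/(-5 + q)
D(b, k) = (-1 + k)/(b + (b + k)/(-5 + b)) (D(b, k) = (k - 1)/(b + (k + b)/(-5 + b)) = (-1 + k)/(b + (b + k)/(-5 + b)))
((654 - 1*(-755)) + D(-2, 30)) - 1096 = ((654 - 1*(-755)) + (-1 + 30)*(-5 - 2)/(-2 + 30 - 2*(-5 - 2))) - 1096 = ((654 + 755) + 29*(-7)/(-2 + 30 - 2*(-7))) - 1096 = (1409 + 29*(-7)/(-2 + 30 + 14)) - 1096 = (1409 + 29*(-7)/42) - 1096 = (1409 + (1/42)*29*(-7)) - 1096 = (1409 - 29/6) - 1096 = 8425/6 - 1096 = 1849/6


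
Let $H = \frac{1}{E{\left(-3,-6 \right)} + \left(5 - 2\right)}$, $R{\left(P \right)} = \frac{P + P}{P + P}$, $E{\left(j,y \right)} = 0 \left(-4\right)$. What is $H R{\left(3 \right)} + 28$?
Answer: $\frac{85}{3} \approx 28.333$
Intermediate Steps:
$E{\left(j,y \right)} = 0$
$R{\left(P \right)} = 1$ ($R{\left(P \right)} = \frac{2 P}{2 P} = 2 P \frac{1}{2 P} = 1$)
$H = \frac{1}{3}$ ($H = \frac{1}{0 + \left(5 - 2\right)} = \frac{1}{0 + 3} = \frac{1}{3} \approx 0.33333$)
$H R{\left(3 \right)} + 28 = \frac{1}{3} \cdot 1 + 28 = \frac{1}{3} + 28 = \frac{85}{3}$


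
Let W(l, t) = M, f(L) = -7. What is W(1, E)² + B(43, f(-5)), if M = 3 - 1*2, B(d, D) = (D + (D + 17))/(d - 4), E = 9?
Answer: 14/13 ≈ 1.0769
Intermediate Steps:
B(d, D) = (17 + 2*D)/(-4 + d) (B(d, D) = (D + (17 + D))/(-4 + d) = (17 + 2*D)/(-4 + d))
M = 1 (M = 3 - 2 = 1)
W(l, t) = 1
W(1, E)² + B(43, f(-5)) = 1² + (17 + 2*(-7))/(-4 + 43) = 1 + (17 - 14)/39 = 1 + (1/39)*3 = 1 + 1/13 = 14/13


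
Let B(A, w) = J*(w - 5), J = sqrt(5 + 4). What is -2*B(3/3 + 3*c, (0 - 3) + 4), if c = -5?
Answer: 24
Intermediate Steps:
J = 3 (J = sqrt(9) = 3)
B(A, w) = -15 + 3*w (B(A, w) = 3*(w - 5) = 3*(-5 + w) = -15 + 3*w)
-2*B(3/3 + 3*c, (0 - 3) + 4) = -2*(-15 + 3*((0 - 3) + 4)) = -2*(-15 + 3*(-3 + 4)) = -2*(-15 + 3*1) = -2*(-15 + 3) = -2*(-12) = 24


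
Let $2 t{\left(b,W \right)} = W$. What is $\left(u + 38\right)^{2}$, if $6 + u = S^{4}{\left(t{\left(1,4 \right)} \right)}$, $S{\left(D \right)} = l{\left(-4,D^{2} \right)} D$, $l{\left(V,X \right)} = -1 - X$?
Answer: $100641024$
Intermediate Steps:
$t{\left(b,W \right)} = \frac{W}{2}$
$S{\left(D \right)} = D \left(-1 - D^{2}\right)$ ($S{\left(D \right)} = \left(-1 - D^{2}\right) D = D \left(-1 - D^{2}\right)$)
$u = 9994$ ($u = -6 + \left(- \frac{4}{2} - \left(\frac{1}{2} \cdot 4\right)^{3}\right)^{4} = -6 + \left(\left(-1\right) 2 - 2^{3}\right)^{4} = -6 + \left(-2 - 8\right)^{4} = -6 + \left(-10\right)^{4} = -6 + 10000 = 9994$)
$\left(u + 38\right)^{2} = \left(9994 + 38\right)^{2} = 10032^{2} = 100641024$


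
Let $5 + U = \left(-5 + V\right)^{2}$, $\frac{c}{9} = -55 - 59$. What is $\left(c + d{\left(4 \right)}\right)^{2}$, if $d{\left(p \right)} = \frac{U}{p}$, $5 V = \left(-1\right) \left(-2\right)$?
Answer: $\frac{652751401}{625} \approx 1.0444 \cdot 10^{6}$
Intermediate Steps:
$c = -1026$ ($c = 9 \left(-55 - 59\right) = 9 \left(-114\right) = -1026$)
$V = \frac{2}{5}$ ($V = \frac{\left(-1\right) \left(-2\right)}{5} = \frac{1}{5} \cdot 2 = \frac{2}{5} \approx 0.4$)
$U = \frac{404}{25}$ ($U = -5 + \left(-5 + \frac{2}{5}\right)^{2} = -5 + \left(- \frac{23}{5}\right)^{2} = -5 + \frac{529}{25} = \frac{404}{25} \approx 16.16$)
$d{\left(p \right)} = \frac{404}{25 p}$
$\left(c + d{\left(4 \right)}\right)^{2} = \left(-1026 + \frac{404}{25 \cdot 4}\right)^{2} = \left(-1026 + \frac{404}{25} \cdot \frac{1}{4}\right)^{2} = \left(-1026 + \frac{101}{25}\right)^{2} = \left(- \frac{25549}{25}\right)^{2} = \frac{652751401}{625}$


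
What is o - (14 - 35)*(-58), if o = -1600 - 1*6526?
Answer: -9344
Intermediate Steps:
o = -8126 (o = -1600 - 6526 = -8126)
o - (14 - 35)*(-58) = -8126 - (14 - 35)*(-58) = -8126 - (-21)*(-58) = -8126 - 1*1218 = -8126 - 1218 = -9344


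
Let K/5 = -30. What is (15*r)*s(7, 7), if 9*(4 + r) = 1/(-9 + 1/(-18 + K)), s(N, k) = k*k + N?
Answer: -5099360/1513 ≈ -3370.4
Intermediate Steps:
K = -150 (K = 5*(-30) = -150)
s(N, k) = N + k² (s(N, k) = k² + N = N + k²)
r = -18212/4539 (r = -4 + 1/(9*(-9 + 1/(-18 - 150))) = -4 + 1/(9*(-9 + 1/(-168))) = -4 + 1/(9*(-9 - 1/168)) = -4 + 1/(9*(-1513/168)) = -4 + (⅑)*(-168/1513) = -4 - 56/4539 = -18212/4539 ≈ -4.0123)
(15*r)*s(7, 7) = (15*(-18212/4539))*(7 + 7²) = -91060*(7 + 49)/1513 = -91060/1513*56 = -5099360/1513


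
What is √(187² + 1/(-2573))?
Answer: 2*√57876570557/2573 ≈ 187.00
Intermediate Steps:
√(187² + 1/(-2573)) = √(34969 - 1/2573) = √(89975236/2573) = 2*√57876570557/2573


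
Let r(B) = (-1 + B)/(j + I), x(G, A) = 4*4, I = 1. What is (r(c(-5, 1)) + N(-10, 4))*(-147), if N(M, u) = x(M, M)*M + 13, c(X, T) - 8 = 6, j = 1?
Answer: 41307/2 ≈ 20654.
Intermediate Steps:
x(G, A) = 16
c(X, T) = 14 (c(X, T) = 8 + 6 = 14)
r(B) = -1/2 + B/2 (r(B) = (-1 + B)/(1 + 1) = (-1 + B)/2 = (-1 + B)*(1/2) = -1/2 + B/2)
N(M, u) = 13 + 16*M (N(M, u) = 16*M + 13 = 13 + 16*M)
(r(c(-5, 1)) + N(-10, 4))*(-147) = ((-1/2 + (1/2)*14) + (13 + 16*(-10)))*(-147) = ((-1/2 + 7) + (13 - 160))*(-147) = (13/2 - 147)*(-147) = -281/2*(-147) = 41307/2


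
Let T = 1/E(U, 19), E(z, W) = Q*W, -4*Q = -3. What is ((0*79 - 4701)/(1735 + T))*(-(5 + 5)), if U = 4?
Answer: 2679570/98899 ≈ 27.094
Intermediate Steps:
Q = ¾ (Q = -¼*(-3) = ¾ ≈ 0.75000)
E(z, W) = 3*W/4
T = 4/57 (T = 1/((¾)*19) = 1/(57/4) = 4/57 ≈ 0.070175)
((0*79 - 4701)/(1735 + T))*(-(5 + 5)) = ((0*79 - 4701)/(1735 + 4/57))*(-(5 + 5)) = ((0 - 4701)/(98899/57))*(-1*10) = -4701*57/98899*(-10) = -267957/98899*(-10) = 2679570/98899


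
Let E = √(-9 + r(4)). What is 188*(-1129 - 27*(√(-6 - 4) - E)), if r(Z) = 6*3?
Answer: -197024 - 5076*I*√10 ≈ -1.9702e+5 - 16052.0*I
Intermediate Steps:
r(Z) = 18
E = 3 (E = √(-9 + 18) = √9 = 3)
188*(-1129 - 27*(√(-6 - 4) - E)) = 188*(-1129 - 27*(√(-6 - 4) - 1*3)) = 188*(-1129 - 27*(√(-10) - 3)) = 188*(-1129 - 27*(I*√10 - 3)) = 188*(-1129 - 27*(-3 + I*√10)) = 188*(-1129 + (81 - 27*I*√10)) = 188*(-1048 - 27*I*√10) = -197024 - 5076*I*√10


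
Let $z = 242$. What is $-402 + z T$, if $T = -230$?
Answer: $-56062$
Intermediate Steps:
$-402 + z T = -402 + 242 \left(-230\right) = -402 - 55660 = -56062$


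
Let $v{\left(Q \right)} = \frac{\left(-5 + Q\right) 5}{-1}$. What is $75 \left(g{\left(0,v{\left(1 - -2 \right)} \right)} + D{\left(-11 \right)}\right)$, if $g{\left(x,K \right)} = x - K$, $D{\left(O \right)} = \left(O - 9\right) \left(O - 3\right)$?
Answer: $20250$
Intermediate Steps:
$v{\left(Q \right)} = 25 - 5 Q$ ($v{\left(Q \right)} = \left(-25 + 5 Q\right) \left(-1\right) = 25 - 5 Q$)
$D{\left(O \right)} = \left(-9 + O\right) \left(-3 + O\right)$
$75 \left(g{\left(0,v{\left(1 - -2 \right)} \right)} + D{\left(-11 \right)}\right) = 75 \left(\left(0 - \left(25 - 5 \left(1 - -2\right)\right)\right) + \left(27 + \left(-11\right)^{2} - -132\right)\right) = 75 \left(\left(0 - \left(25 - 5 \left(1 + 2\right)\right)\right) + \left(27 + 121 + 132\right)\right) = 75 \left(\left(0 - \left(25 - 15\right)\right) + 280\right) = 75 \left(\left(0 - 10\right) + 280\right) = 75 \left(-10 + 280\right) = 75 \cdot 270 = 20250$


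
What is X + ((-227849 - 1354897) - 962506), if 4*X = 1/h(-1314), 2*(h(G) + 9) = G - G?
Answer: -91629073/36 ≈ -2.5453e+6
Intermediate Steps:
h(G) = -9 (h(G) = -9 + (G - G)/2 = -9 + (1/2)*0 = -9 + 0 = -9)
X = -1/36 (X = (1/4)/(-9) = (1/4)*(-1/9) = -1/36 ≈ -0.027778)
X + ((-227849 - 1354897) - 962506) = -1/36 + ((-227849 - 1354897) - 962506) = -1/36 + (-1582746 - 962506) = -1/36 - 2545252 = -91629073/36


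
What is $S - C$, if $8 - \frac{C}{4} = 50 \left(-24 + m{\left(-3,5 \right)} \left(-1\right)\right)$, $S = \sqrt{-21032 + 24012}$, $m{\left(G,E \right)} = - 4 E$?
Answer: $-832 + 2 \sqrt{745} \approx -777.41$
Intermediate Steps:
$S = 2 \sqrt{745}$ ($S = \sqrt{2980} = 2 \sqrt{745} \approx 54.589$)
$C = 832$ ($C = 32 - 4 \cdot 50 \left(-24 + \left(-4\right) 5 \left(-1\right)\right) = 32 - 4 \cdot 50 \left(-24 - -20\right) = 32 - 4 \cdot 50 \left(-24 + 20\right) = 32 - 4 \cdot 50 \left(-4\right) = 32 - -800 = 32 + 800 = 832$)
$S - C = 2 \sqrt{745} - 832 = -832 + 2 \sqrt{745}$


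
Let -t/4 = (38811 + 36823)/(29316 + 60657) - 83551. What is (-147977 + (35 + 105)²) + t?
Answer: 1424505395/6921 ≈ 2.0582e+5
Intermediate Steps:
t = 2313002612/6921 (t = -4*((38811 + 36823)/(29316 + 60657) - 83551) = -4*(75634/89973 - 83551) = -4*(75634*(1/89973) - 83551) = -4*(5818/6921 - 83551) = -4*(-578250653/6921) = 2313002612/6921 ≈ 3.3420e+5)
(-147977 + (35 + 105)²) + t = (-147977 + (35 + 105)²) + 2313002612/6921 = (-147977 + 140²) + 2313002612/6921 = (-147977 + 19600) + 2313002612/6921 = -128377 + 2313002612/6921 = 1424505395/6921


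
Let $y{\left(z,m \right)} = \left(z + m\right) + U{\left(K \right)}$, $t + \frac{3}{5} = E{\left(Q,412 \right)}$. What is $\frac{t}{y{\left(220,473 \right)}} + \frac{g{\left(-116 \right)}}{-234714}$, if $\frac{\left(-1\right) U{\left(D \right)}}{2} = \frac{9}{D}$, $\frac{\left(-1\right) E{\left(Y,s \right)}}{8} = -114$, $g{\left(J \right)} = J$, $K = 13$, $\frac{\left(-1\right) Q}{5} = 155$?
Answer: $\frac{772772603}{586198215} \approx 1.3183$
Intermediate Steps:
$Q = -775$ ($Q = \left(-5\right) 155 = -775$)
$E{\left(Y,s \right)} = 912$ ($E{\left(Y,s \right)} = \left(-8\right) \left(-114\right) = 912$)
$t = \frac{4557}{5}$ ($t = - \frac{3}{5} + 912 = \frac{4557}{5} \approx 911.4$)
$U{\left(D \right)} = - \frac{18}{D}$ ($U{\left(D \right)} = - 2 \frac{9}{D} = - \frac{18}{D}$)
$y{\left(z,m \right)} = - \frac{18}{13} + m + z$ ($y{\left(z,m \right)} = \left(z + m\right) - \frac{18}{13} = \left(m + z\right) - \frac{18}{13} = - \frac{18}{13} + m + z$)
$\frac{t}{y{\left(220,473 \right)}} + \frac{g{\left(-116 \right)}}{-234714} = \frac{4557}{5 \left(- \frac{18}{13} + 473 + 220\right)} - \frac{116}{-234714} = \frac{4557}{5 \cdot \frac{8991}{13}} - - \frac{58}{117357} = \frac{4557}{5} \cdot \frac{13}{8991} + \frac{58}{117357} = \frac{19747}{14985} + \frac{58}{117357} = \frac{772772603}{586198215}$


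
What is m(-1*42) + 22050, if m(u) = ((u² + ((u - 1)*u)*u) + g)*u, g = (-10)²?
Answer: 3129546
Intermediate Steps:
g = 100
m(u) = u*(100 + u² + u²*(-1 + u)) (m(u) = ((u² + ((u - 1)*u)*u) + 100)*u = ((u² + ((-1 + u)*u)*u) + 100)*u = ((u² + (u*(-1 + u))*u) + 100)*u = ((u² + u²*(-1 + u)) + 100)*u = (100 + u² + u²*(-1 + u))*u = u*(100 + u² + u²*(-1 + u)))
m(-1*42) + 22050 = (-1*42)*(100 + (-1*42)³) + 22050 = -42*(100 + (-42)³) + 22050 = -42*(100 - 74088) + 22050 = -42*(-73988) + 22050 = 3107496 + 22050 = 3129546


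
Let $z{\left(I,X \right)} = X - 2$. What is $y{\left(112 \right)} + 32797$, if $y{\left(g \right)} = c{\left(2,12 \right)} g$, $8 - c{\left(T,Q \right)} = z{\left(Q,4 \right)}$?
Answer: $33469$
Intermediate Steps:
$z{\left(I,X \right)} = -2 + X$
$c{\left(T,Q \right)} = 6$ ($c{\left(T,Q \right)} = 8 - \left(-2 + 4\right) = 8 - 2 = 6$)
$y{\left(g \right)} = 6 g$
$y{\left(112 \right)} + 32797 = 6 \cdot 112 + 32797 = 672 + 32797 = 33469$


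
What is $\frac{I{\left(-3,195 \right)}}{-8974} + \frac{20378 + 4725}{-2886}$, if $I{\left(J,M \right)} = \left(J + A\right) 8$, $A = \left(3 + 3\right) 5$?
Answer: $- \frac{8688373}{996114} \approx -8.7223$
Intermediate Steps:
$A = 30$ ($A = 6 \cdot 5 = 30$)
$I{\left(J,M \right)} = 240 + 8 J$ ($I{\left(J,M \right)} = \left(J + 30\right) 8 = \left(30 + J\right) 8 = 240 + 8 J$)
$\frac{I{\left(-3,195 \right)}}{-8974} + \frac{20378 + 4725}{-2886} = \frac{240 + 8 \left(-3\right)}{-8974} + \frac{20378 + 4725}{-2886} = \left(240 - 24\right) \left(- \frac{1}{8974}\right) + 25103 \left(- \frac{1}{2886}\right) = 216 \left(- \frac{1}{8974}\right) - \frac{1931}{222} = - \frac{108}{4487} - \frac{1931}{222} = - \frac{8688373}{996114}$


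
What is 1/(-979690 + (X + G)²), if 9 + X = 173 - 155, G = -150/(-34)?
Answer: -289/283078426 ≈ -1.0209e-6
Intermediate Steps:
G = 75/17 (G = -150*(-1/34) = 75/17 ≈ 4.4118)
X = 9 (X = -9 + (173 - 155) = -9 + 18 = 9)
1/(-979690 + (X + G)²) = 1/(-979690 + (9 + 75/17)²) = 1/(-979690 + (228/17)²) = 1/(-979690 + 51984/289) = 1/(-283078426/289) = -289/283078426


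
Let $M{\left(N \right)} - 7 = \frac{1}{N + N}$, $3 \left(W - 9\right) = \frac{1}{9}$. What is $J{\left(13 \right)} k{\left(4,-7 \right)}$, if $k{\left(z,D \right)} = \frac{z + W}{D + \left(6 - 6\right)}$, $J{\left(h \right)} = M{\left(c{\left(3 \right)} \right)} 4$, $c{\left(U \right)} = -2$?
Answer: $- \frac{352}{7} \approx -50.286$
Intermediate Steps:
$W = \frac{244}{27}$ ($W = 9 + \frac{1}{3 \cdot 9} = 9 + \frac{1}{3} \cdot \frac{1}{9} = 9 + \frac{1}{27} = \frac{244}{27} \approx 9.037$)
$M{\left(N \right)} = 7 + \frac{1}{2 N}$ ($M{\left(N \right)} = 7 + \frac{1}{N + N} = 7 + \frac{1}{2 N}$)
$J{\left(h \right)} = 27$ ($J{\left(h \right)} = \left(7 + \frac{1}{2 \left(-2\right)}\right) 4 = \left(7 + \frac{1}{2} \left(- \frac{1}{2}\right)\right) 4 = \left(7 - \frac{1}{4}\right) 4 = \frac{27}{4} \cdot 4 = 27$)
$k{\left(z,D \right)} = \frac{\frac{244}{27} + z}{D}$ ($k{\left(z,D \right)} = \frac{z + \frac{244}{27}}{D + \left(6 - 6\right)} = \frac{\frac{244}{27} + z}{D + \left(6 - 6\right)} = \frac{\frac{244}{27} + z}{D + 0} = \frac{\frac{244}{27} + z}{D}$)
$J{\left(13 \right)} k{\left(4,-7 \right)} = 27 \frac{\frac{244}{27} + 4}{-7} = 27 \left(\left(- \frac{1}{7}\right) \frac{352}{27}\right) = 27 \left(- \frac{352}{189}\right) = - \frac{352}{7}$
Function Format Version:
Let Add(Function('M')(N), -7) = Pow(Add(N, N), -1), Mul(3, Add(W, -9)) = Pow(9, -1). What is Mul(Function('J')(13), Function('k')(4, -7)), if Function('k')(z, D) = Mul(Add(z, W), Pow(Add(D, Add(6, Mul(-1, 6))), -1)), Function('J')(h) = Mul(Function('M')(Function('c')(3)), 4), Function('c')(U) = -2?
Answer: Rational(-352, 7) ≈ -50.286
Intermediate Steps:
W = Rational(244, 27) (W = Add(9, Mul(Rational(1, 3), Pow(9, -1))) = Add(9, Mul(Rational(1, 3), Rational(1, 9))) = Add(9, Rational(1, 27)) = Rational(244, 27) ≈ 9.0370)
Function('M')(N) = Add(7, Mul(Rational(1, 2), Pow(N, -1))) (Function('M')(N) = Add(7, Pow(Add(N, N), -1)) = Add(7, Pow(Mul(2, N), -1)) = Add(7, Mul(Rational(1, 2), Pow(N, -1))))
Function('J')(h) = 27 (Function('J')(h) = Mul(Add(7, Mul(Rational(1, 2), Pow(-2, -1))), 4) = Mul(Add(7, Mul(Rational(1, 2), Rational(-1, 2))), 4) = Mul(Add(7, Rational(-1, 4)), 4) = Mul(Rational(27, 4), 4) = 27)
Function('k')(z, D) = Mul(Pow(D, -1), Add(Rational(244, 27), z)) (Function('k')(z, D) = Mul(Add(z, Rational(244, 27)), Pow(Add(D, Add(6, Mul(-1, 6))), -1)) = Mul(Add(Rational(244, 27), z), Pow(Add(D, Add(6, -6)), -1)) = Mul(Add(Rational(244, 27), z), Pow(Add(D, 0), -1)) = Mul(Add(Rational(244, 27), z), Pow(D, -1)) = Mul(Pow(D, -1), Add(Rational(244, 27), z)))
Mul(Function('J')(13), Function('k')(4, -7)) = Mul(27, Mul(Pow(-7, -1), Add(Rational(244, 27), 4))) = Mul(27, Mul(Rational(-1, 7), Rational(352, 27))) = Mul(27, Rational(-352, 189)) = Rational(-352, 7)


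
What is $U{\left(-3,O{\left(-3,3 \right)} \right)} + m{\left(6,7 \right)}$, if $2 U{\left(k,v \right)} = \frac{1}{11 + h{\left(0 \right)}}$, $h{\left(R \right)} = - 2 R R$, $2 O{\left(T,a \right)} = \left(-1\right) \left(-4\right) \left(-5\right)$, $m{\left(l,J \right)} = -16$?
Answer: $- \frac{351}{22} \approx -15.955$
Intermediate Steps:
$O{\left(T,a \right)} = -10$ ($O{\left(T,a \right)} = \frac{\left(-1\right) \left(-4\right) \left(-5\right)}{2} = \frac{4 \left(-5\right)}{2} = \frac{1}{2} \left(-20\right) = -10$)
$h{\left(R \right)} = - 2 R^{2}$
$U{\left(k,v \right)} = \frac{1}{22}$ ($U{\left(k,v \right)} = \frac{1}{2 \left(11 - 2 \cdot 0^{2}\right)} = \frac{1}{2 \left(11 - 0\right)} = \frac{1}{2 \left(11 + 0\right)} = \frac{1}{2 \cdot 11} = \frac{1}{2} \cdot \frac{1}{11} = \frac{1}{22}$)
$U{\left(-3,O{\left(-3,3 \right)} \right)} + m{\left(6,7 \right)} = \frac{1}{22} - 16 = - \frac{351}{22}$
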